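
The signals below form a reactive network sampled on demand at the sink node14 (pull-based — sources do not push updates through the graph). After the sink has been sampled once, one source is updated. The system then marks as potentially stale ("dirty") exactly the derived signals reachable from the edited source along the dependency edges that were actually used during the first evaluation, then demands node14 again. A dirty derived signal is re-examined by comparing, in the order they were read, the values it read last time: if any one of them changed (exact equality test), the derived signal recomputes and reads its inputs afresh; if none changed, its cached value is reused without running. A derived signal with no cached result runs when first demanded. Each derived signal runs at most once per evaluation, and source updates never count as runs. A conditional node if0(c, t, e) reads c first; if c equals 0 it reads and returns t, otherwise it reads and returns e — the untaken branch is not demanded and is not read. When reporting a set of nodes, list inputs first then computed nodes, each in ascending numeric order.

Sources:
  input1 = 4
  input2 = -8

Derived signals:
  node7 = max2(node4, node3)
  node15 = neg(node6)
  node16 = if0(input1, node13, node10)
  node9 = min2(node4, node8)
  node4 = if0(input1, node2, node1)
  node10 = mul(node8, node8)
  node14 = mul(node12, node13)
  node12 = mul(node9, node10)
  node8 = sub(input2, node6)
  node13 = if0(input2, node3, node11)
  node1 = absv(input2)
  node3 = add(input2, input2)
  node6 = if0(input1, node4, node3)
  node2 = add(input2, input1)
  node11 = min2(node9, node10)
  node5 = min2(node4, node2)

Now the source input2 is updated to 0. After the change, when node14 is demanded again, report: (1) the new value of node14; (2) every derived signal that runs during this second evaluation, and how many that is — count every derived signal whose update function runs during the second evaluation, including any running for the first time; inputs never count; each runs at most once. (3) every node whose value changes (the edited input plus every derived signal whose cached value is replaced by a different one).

Initial pass — values computed on the first demand:
  node1 = absv(-8) = 8
  node3 = add(-8, -8) = -16
  node4 = if0(input1=4 -> else branch node1) = 8
  node6 = if0(input1=4 -> else branch node3) = -16
  node8 = sub(-8, -16) = 8
  node9 = min2(8, 8) = 8
  node10 = mul(8, 8) = 64
  node11 = min2(8, 64) = 8
  node12 = mul(8, 64) = 512
  node13 = if0(input2=-8 -> else branch node11) = 8
  node14 = mul(512, 8) = 4096

Second demand — change propagation:
  node1: re-runs because input2 -8->0; new result 0.
  node3: re-runs because input2 -8->0; input2 -8->0; new result 0.
  node4: re-runs because node1 8->0; new result 0.
  node6: re-runs because node3 -16->0; new result 0.
  node8: re-runs because input2 -8->0; node6 -16->0; new result 0.
  node9: re-runs because node4 8->0; node8 8->0; new result 0.
  node10: re-runs because node8 8->0; node8 8->0; new result 0.
  node11: dirty yet unreached — the second evaluation never asks for it.
  node12: re-runs because node9 8->0; node10 64->0; new result 0.
  node13: re-runs because input2 -8->0; new result 0.
  node14: re-runs because node12 512->0; node13 8->0; new result 0.

The important point: the flipped condition redirects demand; node11 is left stale, never re-checked.

node14 now evaluates to 0.
Run set: node1, node3, node4, node6, node8, node9, node10, node12, node13, node14 (10 run).
Changed values: input2, node1, node3, node4, node6, node8, node9, node10, node12, node13, node14.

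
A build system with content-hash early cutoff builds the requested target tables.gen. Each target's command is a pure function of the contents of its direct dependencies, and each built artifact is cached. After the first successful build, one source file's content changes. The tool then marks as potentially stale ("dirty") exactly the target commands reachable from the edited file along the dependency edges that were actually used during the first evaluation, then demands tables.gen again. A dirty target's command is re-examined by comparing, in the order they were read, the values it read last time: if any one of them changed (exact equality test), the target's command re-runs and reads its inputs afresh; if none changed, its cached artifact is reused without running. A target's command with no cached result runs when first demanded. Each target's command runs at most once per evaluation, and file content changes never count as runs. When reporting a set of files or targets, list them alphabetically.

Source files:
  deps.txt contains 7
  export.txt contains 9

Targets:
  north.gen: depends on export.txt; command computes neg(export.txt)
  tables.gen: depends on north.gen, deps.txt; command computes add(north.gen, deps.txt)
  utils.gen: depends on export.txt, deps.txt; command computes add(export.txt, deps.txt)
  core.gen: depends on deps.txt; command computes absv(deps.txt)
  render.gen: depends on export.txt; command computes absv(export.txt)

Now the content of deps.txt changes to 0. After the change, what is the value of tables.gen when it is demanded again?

First evaluation (everything demanded from the output):
  north.gen = neg(9) = -9
  tables.gen = add(-9, 7) = -2

Propagation after the edit:
  tables.gen: runs — deps.txt 7->0; result -9.

New value of tables.gen: -9.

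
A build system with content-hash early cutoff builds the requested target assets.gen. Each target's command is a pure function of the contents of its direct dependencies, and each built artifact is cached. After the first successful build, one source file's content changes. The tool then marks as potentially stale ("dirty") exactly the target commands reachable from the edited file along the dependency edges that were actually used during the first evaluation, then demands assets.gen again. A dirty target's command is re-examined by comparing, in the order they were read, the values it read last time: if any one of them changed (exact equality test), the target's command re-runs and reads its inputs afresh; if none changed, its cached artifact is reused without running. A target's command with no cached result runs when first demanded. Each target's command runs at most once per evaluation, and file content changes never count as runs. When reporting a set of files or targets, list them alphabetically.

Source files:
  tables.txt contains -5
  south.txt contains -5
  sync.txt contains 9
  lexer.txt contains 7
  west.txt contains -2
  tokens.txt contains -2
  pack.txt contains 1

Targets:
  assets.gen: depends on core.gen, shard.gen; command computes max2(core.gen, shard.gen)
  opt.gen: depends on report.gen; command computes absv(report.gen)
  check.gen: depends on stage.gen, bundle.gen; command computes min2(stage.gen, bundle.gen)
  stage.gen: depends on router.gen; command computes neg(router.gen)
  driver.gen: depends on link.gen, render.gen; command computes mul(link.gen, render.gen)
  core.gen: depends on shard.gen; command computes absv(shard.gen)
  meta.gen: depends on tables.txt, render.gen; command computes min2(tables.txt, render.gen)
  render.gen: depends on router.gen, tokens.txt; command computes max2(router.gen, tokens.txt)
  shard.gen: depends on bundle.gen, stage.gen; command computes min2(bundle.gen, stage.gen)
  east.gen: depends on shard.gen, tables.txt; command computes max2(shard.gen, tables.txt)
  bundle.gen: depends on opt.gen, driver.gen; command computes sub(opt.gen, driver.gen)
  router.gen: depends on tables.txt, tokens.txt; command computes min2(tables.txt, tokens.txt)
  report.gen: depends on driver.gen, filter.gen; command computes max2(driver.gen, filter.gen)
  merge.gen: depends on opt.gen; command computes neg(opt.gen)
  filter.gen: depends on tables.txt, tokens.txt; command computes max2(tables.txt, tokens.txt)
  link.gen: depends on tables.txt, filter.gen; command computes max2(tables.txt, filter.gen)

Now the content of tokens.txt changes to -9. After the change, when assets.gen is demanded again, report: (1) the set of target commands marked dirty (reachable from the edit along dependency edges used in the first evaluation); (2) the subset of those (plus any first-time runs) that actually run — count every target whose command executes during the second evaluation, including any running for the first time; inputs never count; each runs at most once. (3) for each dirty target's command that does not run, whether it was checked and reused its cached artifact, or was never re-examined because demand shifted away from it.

Marked dirty: assets.gen, bundle.gen, core.gen, driver.gen, filter.gen, link.gen, opt.gen, render.gen, report.gen, router.gen, shard.gen, stage.gen.
Target commands that run: bundle.gen, driver.gen, filter.gen, link.gen, opt.gen, render.gen, report.gen, router.gen, shard.gen, stage.gen — 10 in total.
Checked but reused from cache: assets.gen, core.gen.
Key observation: the cutoff stops propagation at core.gen — its inputs' values are unchanged, so it reuses its cache.

First evaluation (everything demanded from the output):
  filter.gen = max2(-5, -2) = -2
  link.gen = max2(-5, -2) = -2
  router.gen = min2(-5, -2) = -5
  render.gen = max2(-5, -2) = -2
  driver.gen = mul(-2, -2) = 4
  report.gen = max2(4, -2) = 4
  opt.gen = absv(4) = 4
  bundle.gen = sub(4, 4) = 0
  stage.gen = neg(-5) = 5
  shard.gen = min2(0, 5) = 0
  core.gen = absv(0) = 0
  assets.gen = max2(0, 0) = 0

Propagation after the edit:
  filter.gen: runs — tokens.txt -2->-9; result -5.
  link.gen: runs — filter.gen -2->-5; result -5.
  router.gen: runs — tokens.txt -2->-9; result -9.
  render.gen: runs — router.gen -5->-9; tokens.txt -2->-9; result -9.
  driver.gen: runs — link.gen -2->-5; render.gen -2->-9; result 45.
  report.gen: runs — driver.gen 4->45; filter.gen -2->-5; result 45.
  opt.gen: runs — report.gen 4->45; result 45.
  bundle.gen: runs — opt.gen 4->45; driver.gen 4->45; result 0 (same value as before).
  stage.gen: runs — router.gen -5->-9; result 9.
  shard.gen: runs — stage.gen 5->9; result 0 (same value as before).
  core.gen: checked — values it read are unchanged (shard.gen unchanged); reused cached 0 without running.
  assets.gen: checked — values it read are unchanged (core.gen unchanged, shard.gen unchanged); reused cached 0 without running.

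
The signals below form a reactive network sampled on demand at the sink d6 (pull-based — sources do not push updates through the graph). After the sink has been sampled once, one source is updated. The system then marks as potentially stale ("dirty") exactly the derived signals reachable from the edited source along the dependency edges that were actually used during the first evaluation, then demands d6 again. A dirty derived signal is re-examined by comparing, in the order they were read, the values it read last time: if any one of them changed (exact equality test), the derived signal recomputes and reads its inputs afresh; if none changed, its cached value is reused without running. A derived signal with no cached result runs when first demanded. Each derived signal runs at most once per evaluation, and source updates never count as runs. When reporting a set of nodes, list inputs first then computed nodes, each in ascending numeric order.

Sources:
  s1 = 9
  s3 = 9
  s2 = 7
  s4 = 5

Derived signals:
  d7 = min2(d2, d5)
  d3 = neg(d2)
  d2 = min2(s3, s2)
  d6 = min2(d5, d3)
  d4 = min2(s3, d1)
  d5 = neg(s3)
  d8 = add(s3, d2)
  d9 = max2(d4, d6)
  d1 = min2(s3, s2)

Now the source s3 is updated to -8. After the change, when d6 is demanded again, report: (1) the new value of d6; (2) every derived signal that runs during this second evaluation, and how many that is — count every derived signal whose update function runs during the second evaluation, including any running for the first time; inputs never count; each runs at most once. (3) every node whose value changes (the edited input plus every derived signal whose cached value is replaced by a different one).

d6 now evaluates to 8.
Run set: d2, d3, d5, d6 (4 run).
Changed values: s3, d2, d3, d5, d6.

Initial pass — values computed on the first demand:
  d2 = min2(9, 7) = 7
  d3 = neg(7) = -7
  d5 = neg(9) = -9
  d6 = min2(-9, -7) = -9

Second demand — change propagation:
  d2: re-runs because s3 9->-8; new result -8.
  d3: re-runs because d2 7->-8; new result 8.
  d5: re-runs because s3 9->-8; new result 8.
  d6: re-runs because d5 -9->8; d3 -7->8; new result 8.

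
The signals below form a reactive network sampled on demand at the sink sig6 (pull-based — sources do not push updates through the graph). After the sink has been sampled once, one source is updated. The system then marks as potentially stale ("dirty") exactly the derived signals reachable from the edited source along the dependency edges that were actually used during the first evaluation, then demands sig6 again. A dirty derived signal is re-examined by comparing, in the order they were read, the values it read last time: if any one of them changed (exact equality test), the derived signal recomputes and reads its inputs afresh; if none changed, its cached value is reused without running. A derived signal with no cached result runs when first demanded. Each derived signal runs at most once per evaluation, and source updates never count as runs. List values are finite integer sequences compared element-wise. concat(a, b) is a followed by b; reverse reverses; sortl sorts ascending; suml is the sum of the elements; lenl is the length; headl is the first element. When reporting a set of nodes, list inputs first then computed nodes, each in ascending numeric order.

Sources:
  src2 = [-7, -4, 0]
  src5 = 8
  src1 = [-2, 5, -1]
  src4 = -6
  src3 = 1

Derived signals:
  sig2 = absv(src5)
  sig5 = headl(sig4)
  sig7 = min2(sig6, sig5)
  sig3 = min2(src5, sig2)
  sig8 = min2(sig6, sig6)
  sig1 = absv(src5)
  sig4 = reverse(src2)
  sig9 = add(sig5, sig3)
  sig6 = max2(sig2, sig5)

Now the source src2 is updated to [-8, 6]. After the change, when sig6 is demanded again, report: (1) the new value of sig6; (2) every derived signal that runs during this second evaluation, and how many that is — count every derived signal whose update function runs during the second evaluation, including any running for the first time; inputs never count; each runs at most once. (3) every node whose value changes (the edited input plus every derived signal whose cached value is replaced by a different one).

sig6 now evaluates to 8.
Run set: sig4, sig5, sig6 (3 run).
Changed values: src2, sig4, sig5.

Initial pass — values computed on the first demand:
  sig2 = absv(8) = 8
  sig4 = reverse([-7, -4, 0]) = [0, -4, -7]
  sig5 = headl([0, -4, -7]) = 0
  sig6 = max2(8, 0) = 8

Second demand — change propagation:
  sig4: re-runs because src2 [-7, -4, 0]->[-8, 6]; new result [6, -8].
  sig5: re-runs because sig4 [0, -4, -7]->[6, -8]; new result 6.
  sig6: re-runs because sig5 0->6; new result 8 (unchanged).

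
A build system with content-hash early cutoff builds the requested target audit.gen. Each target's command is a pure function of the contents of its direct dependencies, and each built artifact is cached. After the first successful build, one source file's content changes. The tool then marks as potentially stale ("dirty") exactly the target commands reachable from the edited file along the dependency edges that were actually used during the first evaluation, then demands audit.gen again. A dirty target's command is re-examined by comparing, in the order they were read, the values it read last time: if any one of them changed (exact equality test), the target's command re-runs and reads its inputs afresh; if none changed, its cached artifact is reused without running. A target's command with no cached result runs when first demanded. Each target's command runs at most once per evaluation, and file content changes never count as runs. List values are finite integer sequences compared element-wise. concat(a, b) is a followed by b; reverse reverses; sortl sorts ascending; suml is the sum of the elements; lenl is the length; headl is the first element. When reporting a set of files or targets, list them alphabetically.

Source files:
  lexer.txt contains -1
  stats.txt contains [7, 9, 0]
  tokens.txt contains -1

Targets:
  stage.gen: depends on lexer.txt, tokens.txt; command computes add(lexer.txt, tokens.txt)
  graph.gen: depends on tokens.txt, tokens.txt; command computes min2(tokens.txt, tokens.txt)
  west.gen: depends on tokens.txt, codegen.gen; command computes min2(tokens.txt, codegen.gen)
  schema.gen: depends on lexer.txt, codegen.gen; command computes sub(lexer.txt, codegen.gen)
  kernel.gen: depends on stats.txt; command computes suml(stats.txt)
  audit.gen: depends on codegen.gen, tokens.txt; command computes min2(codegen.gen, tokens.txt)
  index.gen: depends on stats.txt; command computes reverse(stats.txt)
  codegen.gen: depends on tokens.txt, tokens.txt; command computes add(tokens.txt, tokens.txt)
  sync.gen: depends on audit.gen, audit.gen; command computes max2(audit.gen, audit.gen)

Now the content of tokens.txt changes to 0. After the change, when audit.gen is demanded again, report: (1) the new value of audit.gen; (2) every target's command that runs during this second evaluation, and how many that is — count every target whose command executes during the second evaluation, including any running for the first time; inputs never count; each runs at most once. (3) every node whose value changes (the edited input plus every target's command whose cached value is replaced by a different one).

First evaluation (everything demanded from the output):
  codegen.gen = add(-1, -1) = -2
  audit.gen = min2(-2, -1) = -2

Propagation after the edit:
  codegen.gen: runs — tokens.txt -1->0; tokens.txt -1->0; result 0.
  audit.gen: runs — codegen.gen -2->0; tokens.txt -1->0; result 0.

New value of audit.gen: 0.
Target commands that run: audit.gen, codegen.gen — 2 in total.
Values that change: audit.gen, codegen.gen, tokens.txt.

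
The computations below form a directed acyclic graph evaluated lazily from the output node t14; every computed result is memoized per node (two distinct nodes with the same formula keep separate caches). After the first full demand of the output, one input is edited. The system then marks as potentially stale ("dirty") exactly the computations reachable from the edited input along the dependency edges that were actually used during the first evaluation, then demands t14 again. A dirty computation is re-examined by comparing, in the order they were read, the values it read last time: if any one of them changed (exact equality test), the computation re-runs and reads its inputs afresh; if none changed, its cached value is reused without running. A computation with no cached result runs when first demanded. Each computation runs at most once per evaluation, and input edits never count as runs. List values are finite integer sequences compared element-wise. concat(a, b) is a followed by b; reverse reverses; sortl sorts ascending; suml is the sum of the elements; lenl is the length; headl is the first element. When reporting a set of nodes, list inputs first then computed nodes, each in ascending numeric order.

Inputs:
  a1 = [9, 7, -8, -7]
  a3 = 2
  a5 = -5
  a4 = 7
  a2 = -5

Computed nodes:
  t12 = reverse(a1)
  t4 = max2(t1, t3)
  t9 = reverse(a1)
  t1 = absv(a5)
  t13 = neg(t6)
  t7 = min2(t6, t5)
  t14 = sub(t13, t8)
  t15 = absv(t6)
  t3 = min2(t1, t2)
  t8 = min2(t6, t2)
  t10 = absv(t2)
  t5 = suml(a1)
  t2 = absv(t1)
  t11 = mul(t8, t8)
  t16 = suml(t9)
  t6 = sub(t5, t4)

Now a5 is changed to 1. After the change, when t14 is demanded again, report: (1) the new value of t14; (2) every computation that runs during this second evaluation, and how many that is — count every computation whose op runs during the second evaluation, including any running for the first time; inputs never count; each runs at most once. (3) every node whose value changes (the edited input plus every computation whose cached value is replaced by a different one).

Demanding t14 again yields 0.
8 computations run: t1, t2, t3, t4, t6, t8, t13, t14.
The nodes whose values change: a5, t1, t2, t3, t4, t6, t8, t13, t14.

First demand of the output computes:
  t1 = absv(-5) = 5
  t2 = absv(5) = 5
  t3 = min2(5, 5) = 5
  t4 = max2(5, 5) = 5
  t5 = suml([9, 7, -8, -7]) = 1
  t6 = sub(1, 5) = -4
  t8 = min2(-4, 5) = -4
  t13 = neg(-4) = 4
  t14 = sub(4, -4) = 8

After the edit, cleaning proceeds:
  t1: a read changed (a5 -5->1) — executes, giving 1.
  t2: a read changed (t1 5->1) — executes, giving 1.
  t3: a read changed (t1 5->1; t2 5->1) — executes, giving 1.
  t4: a read changed (t1 5->1; t3 5->1) — executes, giving 1.
  t6: a read changed (t4 5->1) — executes, giving 0.
  t8: a read changed (t6 -4->0; t2 5->1) — executes, giving 0.
  t13: a read changed (t6 -4->0) — executes, giving 0.
  t14: a read changed (t13 4->0; t8 -4->0) — executes, giving 0.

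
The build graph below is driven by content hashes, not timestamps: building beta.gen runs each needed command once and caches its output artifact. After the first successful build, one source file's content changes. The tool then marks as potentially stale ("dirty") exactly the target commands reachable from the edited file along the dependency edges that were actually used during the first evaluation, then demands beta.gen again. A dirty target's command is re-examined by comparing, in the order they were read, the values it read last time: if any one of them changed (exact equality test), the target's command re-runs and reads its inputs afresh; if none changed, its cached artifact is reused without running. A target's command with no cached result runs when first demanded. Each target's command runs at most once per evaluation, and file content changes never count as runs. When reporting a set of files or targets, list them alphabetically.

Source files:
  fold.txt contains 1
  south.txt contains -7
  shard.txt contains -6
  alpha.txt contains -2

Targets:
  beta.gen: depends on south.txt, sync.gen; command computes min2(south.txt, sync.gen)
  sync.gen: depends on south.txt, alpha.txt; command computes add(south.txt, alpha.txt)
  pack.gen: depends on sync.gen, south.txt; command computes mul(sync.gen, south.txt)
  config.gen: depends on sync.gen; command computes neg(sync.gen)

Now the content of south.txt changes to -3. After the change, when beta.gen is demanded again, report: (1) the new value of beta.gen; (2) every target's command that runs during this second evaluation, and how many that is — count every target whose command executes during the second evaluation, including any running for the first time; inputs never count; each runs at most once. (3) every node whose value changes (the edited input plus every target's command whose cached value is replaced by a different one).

Initial pass — values computed on the first demand:
  sync.gen = add(-7, -2) = -9
  beta.gen = min2(-7, -9) = -9

Second demand — change propagation:
  sync.gen: re-runs because south.txt -7->-3; new result -5.
  beta.gen: re-runs because south.txt -7->-3; sync.gen -9->-5; new result -5.

beta.gen now evaluates to -5.
Run set: beta.gen, sync.gen (2 run).
Changed values: beta.gen, south.txt, sync.gen.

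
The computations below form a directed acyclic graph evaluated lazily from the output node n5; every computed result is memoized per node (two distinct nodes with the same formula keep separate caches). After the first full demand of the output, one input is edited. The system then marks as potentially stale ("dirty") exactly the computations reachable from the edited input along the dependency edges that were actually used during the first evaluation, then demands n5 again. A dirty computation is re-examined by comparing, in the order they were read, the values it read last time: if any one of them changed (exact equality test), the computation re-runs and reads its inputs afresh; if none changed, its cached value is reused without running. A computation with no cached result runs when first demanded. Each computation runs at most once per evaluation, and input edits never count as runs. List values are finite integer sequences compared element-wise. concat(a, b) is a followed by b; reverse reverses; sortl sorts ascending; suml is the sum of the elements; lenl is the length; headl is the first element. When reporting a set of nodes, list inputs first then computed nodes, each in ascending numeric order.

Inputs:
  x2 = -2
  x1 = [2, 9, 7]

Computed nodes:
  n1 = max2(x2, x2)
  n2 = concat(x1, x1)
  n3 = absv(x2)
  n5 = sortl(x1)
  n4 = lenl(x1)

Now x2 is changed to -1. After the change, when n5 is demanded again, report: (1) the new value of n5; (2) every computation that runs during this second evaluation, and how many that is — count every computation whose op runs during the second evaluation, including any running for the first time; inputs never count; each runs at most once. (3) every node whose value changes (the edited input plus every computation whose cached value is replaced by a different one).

Demanding n5 again yields [2, 7, 9].
0 computations run: none.
The nodes whose values change: x2.
Note the shortcut — x2 feeds only undemanded nodes, so no recomputation happens.

First demand of the output computes:
  n5 = sortl([2, 9, 7]) = [2, 7, 9]

After the edit, cleaning proceeds:
  x2 only reaches undemanded nodes; the second demand re-runs nothing.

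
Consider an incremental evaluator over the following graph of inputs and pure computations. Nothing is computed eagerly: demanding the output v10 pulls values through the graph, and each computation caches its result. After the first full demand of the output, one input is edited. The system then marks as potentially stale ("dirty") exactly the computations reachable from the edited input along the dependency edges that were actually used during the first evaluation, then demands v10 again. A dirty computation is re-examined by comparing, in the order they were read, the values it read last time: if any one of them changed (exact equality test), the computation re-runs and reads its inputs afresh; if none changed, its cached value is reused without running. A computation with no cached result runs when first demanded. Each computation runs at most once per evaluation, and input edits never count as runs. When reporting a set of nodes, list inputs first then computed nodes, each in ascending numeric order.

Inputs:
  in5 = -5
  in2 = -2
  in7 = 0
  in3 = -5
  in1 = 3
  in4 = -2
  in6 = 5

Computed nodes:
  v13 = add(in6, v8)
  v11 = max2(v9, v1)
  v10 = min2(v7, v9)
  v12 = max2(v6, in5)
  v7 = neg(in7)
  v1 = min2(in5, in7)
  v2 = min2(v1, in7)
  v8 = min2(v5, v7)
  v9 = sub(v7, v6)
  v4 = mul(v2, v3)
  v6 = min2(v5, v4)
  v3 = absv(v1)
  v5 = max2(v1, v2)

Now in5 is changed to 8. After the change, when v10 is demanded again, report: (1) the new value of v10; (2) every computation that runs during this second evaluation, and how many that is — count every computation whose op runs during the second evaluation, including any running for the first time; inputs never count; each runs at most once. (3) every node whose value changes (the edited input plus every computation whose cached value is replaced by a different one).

v10 now evaluates to 0.
Run set: v1, v2, v3, v4, v5, v6, v9, v10 (8 run).
Changed values: in5, v1, v2, v3, v4, v5, v6, v9.

Initial pass — values computed on the first demand:
  v1 = min2(-5, 0) = -5
  v2 = min2(-5, 0) = -5
  v3 = absv(-5) = 5
  v4 = mul(-5, 5) = -25
  v5 = max2(-5, -5) = -5
  v6 = min2(-5, -25) = -25
  v7 = neg(0) = 0
  v9 = sub(0, -25) = 25
  v10 = min2(0, 25) = 0

Second demand — change propagation:
  v1: re-runs because in5 -5->8; new result 0.
  v2: re-runs because v1 -5->0; new result 0.
  v3: re-runs because v1 -5->0; new result 0.
  v4: re-runs because v2 -5->0; v3 5->0; new result 0.
  v5: re-runs because v1 -5->0; v2 -5->0; new result 0.
  v6: re-runs because v5 -5->0; v4 -25->0; new result 0.
  v9: re-runs because v6 -25->0; new result 0.
  v10: re-runs because v9 25->0; new result 0 (unchanged).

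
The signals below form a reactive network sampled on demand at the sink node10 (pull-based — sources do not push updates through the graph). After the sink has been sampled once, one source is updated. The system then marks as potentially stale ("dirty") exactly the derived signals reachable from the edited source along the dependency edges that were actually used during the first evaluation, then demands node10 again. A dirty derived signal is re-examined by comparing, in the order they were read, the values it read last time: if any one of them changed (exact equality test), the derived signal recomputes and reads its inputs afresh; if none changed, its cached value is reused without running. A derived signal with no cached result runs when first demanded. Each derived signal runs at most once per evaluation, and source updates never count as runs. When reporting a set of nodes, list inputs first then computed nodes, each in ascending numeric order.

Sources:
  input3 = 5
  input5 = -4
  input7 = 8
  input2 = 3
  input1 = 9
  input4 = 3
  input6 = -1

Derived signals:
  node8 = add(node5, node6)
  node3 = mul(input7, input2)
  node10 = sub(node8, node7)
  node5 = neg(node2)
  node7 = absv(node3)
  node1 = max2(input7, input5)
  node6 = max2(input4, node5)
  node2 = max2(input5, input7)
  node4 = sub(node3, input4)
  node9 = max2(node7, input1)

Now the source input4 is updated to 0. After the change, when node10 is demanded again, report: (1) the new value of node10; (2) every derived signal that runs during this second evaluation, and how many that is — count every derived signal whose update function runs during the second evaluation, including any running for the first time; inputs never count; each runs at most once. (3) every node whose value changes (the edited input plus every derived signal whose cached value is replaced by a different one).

Initial pass — values computed on the first demand:
  node2 = max2(-4, 8) = 8
  node3 = mul(8, 3) = 24
  node5 = neg(8) = -8
  node6 = max2(3, -8) = 3
  node7 = absv(24) = 24
  node8 = add(-8, 3) = -5
  node10 = sub(-5, 24) = -29

Second demand — change propagation:
  node6: re-runs because input4 3->0; new result 0.
  node8: re-runs because node6 3->0; new result -8.
  node10: re-runs because node8 -5->-8; new result -32.

node10 now evaluates to -32.
Run set: node6, node8, node10 (3 run).
Changed values: input4, node6, node8, node10.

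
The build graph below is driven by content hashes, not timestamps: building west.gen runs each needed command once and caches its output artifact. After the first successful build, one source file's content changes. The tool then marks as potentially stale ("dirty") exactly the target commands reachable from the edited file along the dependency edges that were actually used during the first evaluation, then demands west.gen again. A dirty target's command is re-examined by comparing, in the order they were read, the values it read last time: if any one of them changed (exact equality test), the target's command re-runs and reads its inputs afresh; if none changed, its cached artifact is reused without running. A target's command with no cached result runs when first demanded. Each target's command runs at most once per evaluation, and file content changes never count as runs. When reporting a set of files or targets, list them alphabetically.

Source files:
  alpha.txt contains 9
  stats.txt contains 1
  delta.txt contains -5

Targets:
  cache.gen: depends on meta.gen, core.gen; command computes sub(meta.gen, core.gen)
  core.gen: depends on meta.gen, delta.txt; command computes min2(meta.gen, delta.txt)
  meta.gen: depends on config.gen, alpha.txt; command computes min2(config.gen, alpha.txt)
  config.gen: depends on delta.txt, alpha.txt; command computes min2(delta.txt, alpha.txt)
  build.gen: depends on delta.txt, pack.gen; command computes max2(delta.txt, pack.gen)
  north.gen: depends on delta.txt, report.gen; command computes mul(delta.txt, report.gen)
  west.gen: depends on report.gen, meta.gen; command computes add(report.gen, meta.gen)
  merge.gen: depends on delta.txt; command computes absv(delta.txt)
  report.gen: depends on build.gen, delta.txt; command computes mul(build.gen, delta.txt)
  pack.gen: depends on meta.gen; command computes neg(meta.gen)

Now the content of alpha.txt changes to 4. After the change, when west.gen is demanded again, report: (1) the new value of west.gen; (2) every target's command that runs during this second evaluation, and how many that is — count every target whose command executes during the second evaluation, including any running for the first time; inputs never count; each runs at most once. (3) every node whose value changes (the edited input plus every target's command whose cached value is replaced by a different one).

Initial pass — values computed on the first demand:
  config.gen = min2(-5, 9) = -5
  meta.gen = min2(-5, 9) = -5
  pack.gen = neg(-5) = 5
  build.gen = max2(-5, 5) = 5
  report.gen = mul(5, -5) = -25
  west.gen = add(-25, -5) = -30

Second demand — change propagation:
  config.gen: re-runs because alpha.txt 9->4; new result -5 (unchanged).
  meta.gen: re-runs because alpha.txt 9->4; new result -5 (unchanged).
  pack.gen: re-examined; everything it read last time is the same (meta.gen unchanged) — cache 5 kept, no run.
  build.gen: re-examined; everything it read last time is the same (delta.txt unchanged, pack.gen unchanged) — cache 5 kept, no run.
  report.gen: re-examined; everything it read last time is the same (build.gen unchanged, delta.txt unchanged) — cache -25 kept, no run.
  west.gen: re-examined; everything it read last time is the same (report.gen unchanged, meta.gen unchanged) — cache -30 kept, no run.

The important point: at pack.gen every value read last time is unchanged, so the dirty flag clears without a run.

west.gen now evaluates to -30.
Run set: config.gen, meta.gen (2 run).
Changed values: alpha.txt.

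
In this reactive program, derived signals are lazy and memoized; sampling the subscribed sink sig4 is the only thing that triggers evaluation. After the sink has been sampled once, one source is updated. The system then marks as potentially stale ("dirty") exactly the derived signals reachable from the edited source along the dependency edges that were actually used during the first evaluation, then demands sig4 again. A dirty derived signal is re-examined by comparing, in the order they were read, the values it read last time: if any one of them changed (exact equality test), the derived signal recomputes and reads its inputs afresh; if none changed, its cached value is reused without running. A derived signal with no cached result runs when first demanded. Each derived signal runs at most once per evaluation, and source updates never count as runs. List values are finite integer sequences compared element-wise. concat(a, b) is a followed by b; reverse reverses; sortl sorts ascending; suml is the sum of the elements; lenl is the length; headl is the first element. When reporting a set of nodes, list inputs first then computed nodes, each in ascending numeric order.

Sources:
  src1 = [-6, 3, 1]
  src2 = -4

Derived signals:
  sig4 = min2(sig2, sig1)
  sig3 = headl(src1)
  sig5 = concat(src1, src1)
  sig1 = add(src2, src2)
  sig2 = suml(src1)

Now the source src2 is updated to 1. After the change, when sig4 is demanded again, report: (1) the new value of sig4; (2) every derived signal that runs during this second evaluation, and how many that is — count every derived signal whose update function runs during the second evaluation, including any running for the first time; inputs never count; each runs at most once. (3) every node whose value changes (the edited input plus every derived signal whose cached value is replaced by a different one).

Demanding sig4 again yields -2.
2 derived signals run: sig1, sig4.
The nodes whose values change: src2, sig1, sig4.

First demand of the output computes:
  sig1 = add(-4, -4) = -8
  sig2 = suml([-6, 3, 1]) = -2
  sig4 = min2(-2, -8) = -8

After the edit, cleaning proceeds:
  sig1: a read changed (src2 -4->1; src2 -4->1) — executes, giving 2.
  sig4: a read changed (sig1 -8->2) — executes, giving -2.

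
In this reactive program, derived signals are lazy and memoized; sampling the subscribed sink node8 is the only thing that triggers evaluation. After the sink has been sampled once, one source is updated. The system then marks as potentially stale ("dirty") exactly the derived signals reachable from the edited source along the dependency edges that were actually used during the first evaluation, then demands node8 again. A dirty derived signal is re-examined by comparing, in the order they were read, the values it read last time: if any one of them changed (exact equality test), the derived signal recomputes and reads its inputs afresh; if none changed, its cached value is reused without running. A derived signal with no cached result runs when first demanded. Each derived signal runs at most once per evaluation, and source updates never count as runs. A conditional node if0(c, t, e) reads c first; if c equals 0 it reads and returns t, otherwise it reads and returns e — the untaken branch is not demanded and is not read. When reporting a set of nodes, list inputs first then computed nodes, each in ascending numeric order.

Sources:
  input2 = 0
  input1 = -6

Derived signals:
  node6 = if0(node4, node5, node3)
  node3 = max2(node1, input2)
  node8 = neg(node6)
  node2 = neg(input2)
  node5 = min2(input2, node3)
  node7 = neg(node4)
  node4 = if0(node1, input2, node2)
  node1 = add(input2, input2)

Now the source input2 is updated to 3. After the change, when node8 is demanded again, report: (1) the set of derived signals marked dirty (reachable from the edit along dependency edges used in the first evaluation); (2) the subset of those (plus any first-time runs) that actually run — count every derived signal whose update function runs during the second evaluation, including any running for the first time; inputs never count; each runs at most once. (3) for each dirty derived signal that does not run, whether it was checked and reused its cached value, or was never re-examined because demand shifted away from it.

The edit dirties: node1, node3, node4, node5, node6, node8.
6 derived signals run: node1, node2, node3, node4, node6, node8.
Unvisited dirty nodes (no longer demanded): node5.
Note the branch switch — demand abandons node5, which is never re-examined.

First demand of the output computes:
  node1 = add(0, 0) = 0
  node3 = max2(0, 0) = 0
  node4 = if0(node1=0 -> then branch input2) = 0
  node5 = min2(0, 0) = 0
  node6 = if0(node4=0 -> then branch node5) = 0
  node8 = neg(0) = 0

After the edit, cleaning proceeds:
  node1: a read changed (input2 0->3; input2 0->3) — executes, giving 6.
  node2: had never run; runs now, result -3.
  node3: a read changed (node1 0->6; input2 0->3) — executes, giving 6.
  node4: a read changed (node1 0->6; input2 0->3) — executes, giving -3.
  node5: stays stale; no demand reaches it after the flip.
  node6: a read changed (node4 0->-3) — executes, giving 6.
  node8: a read changed (node6 0->6) — executes, giving -6.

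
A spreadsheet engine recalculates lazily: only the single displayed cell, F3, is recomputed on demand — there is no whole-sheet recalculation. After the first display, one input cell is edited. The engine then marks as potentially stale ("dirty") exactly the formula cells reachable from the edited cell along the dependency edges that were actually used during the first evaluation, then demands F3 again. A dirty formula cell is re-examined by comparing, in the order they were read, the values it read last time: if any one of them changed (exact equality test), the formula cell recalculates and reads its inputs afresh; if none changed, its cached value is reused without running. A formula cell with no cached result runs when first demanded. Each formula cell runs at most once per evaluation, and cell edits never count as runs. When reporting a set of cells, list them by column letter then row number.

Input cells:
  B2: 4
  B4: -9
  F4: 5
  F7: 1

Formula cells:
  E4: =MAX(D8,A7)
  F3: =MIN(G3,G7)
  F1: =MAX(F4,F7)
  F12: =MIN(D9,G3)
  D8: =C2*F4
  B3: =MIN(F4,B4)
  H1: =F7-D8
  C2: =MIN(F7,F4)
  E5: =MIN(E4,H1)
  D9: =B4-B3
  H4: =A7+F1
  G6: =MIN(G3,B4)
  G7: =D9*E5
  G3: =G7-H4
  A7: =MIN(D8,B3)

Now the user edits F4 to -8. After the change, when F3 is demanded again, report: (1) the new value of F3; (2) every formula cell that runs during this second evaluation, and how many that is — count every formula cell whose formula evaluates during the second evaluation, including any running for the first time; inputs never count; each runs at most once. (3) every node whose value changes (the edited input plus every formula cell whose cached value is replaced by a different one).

First evaluation (everything demanded from the output):
  B3 = MIN(5, -9) = -9
  C2 = MIN(1, 5) = 1
  D8 = 1 * 5 = 5
  A7 = MIN(5, -9) = -9
  D9 = -9 - -9 = 0
  E4 = MAX(5, -9) = 5
  F1 = MAX(5, 1) = 5
  H1 = 1 - 5 = -4
  E5 = MIN(5, -4) = -4
  G7 = 0 * -4 = 0
  H4 = -9 + 5 = -4
  G3 = 0 - -4 = 4
  F3 = MIN(4, 0) = 0

Propagation after the edit:
  B3: runs — F4 5->-8; result -9 (same value as before).
  C2: runs — F4 5->-8; result -8.
  D8: runs — C2 1->-8; F4 5->-8; result 64.
  A7: runs — D8 5->64; result -9 (same value as before).
  D9: checked — values it read are unchanged (B4 unchanged, B3 unchanged); reused cached 0 without running.
  E4: runs — D8 5->64; result 64.
  F1: runs — F4 5->-8; result 1.
  H1: runs — D8 5->64; result -63.
  E5: runs — E4 5->64; H1 -4->-63; result -63.
  G7: runs — E5 -4->-63; result 0 (same value as before).
  H4: runs — F1 5->1; result -8.
  G3: runs — H4 -4->-8; result 8.
  F3: runs — G3 4->8; result 0 (same value as before).

Key observation: the cutoff stops propagation at D9 — its inputs' values are unchanged, so it reuses its cache.

New value of F3: 0.
Formula cells that run: A7, B3, C2, D8, E4, E5, F1, F3, G3, G7, H1, H4 — 12 in total.
Values that change: C2, D8, E4, E5, F1, F4, G3, H1, H4.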